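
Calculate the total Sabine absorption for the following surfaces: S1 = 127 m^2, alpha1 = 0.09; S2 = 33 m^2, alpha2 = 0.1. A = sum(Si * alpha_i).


127 * 0.09 = 11.43
33 * 0.1 = 3.3
A_total = 11.43 + 3.3 = 14.73 m^2


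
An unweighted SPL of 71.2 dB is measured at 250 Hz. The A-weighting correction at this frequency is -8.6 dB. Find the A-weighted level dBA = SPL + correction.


A-weighting table: 250 Hz -> -8.6 dB correction
SPL_A = SPL + correction = 71.2 + (-8.6) = 62.6 dBA


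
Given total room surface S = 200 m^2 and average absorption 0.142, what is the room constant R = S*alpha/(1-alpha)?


R = 200 * 0.142 / (1 - 0.142) = 33.1 m^2


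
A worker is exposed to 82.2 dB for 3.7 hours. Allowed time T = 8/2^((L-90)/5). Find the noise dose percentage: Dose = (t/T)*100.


T_allowed = 8 / 2^((82.2 - 90)/5) = 23.5883 hr
Dose = 3.7 / 23.5883 * 100 = 15.686 %


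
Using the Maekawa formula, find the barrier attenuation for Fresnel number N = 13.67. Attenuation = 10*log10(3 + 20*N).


3 + 20*N = 3 + 20*13.67 = 276.4
Att = 10*log10(276.4) = 24.415 dB


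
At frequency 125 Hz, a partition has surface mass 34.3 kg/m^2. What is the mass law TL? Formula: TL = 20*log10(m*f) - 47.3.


m * f = 34.3 * 125 = 4287.5
20*log10(4287.5) = 72.6441 dB
TL = 72.6441 - 47.3 = 25.344 dB


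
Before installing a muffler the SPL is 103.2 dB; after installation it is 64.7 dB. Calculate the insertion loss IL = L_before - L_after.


Insertion loss = SPL without muffler - SPL with muffler
IL = 103.2 - 64.7 = 38.5 dB


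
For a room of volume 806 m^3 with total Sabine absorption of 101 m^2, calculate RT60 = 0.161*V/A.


RT60 = 0.161 * 806 / 101 = 1.2848 s


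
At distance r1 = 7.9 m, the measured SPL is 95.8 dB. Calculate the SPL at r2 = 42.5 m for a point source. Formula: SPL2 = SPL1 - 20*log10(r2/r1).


r2/r1 = 42.5/7.9 = 5.37975
Correction = 20*log10(5.37975) = 14.6152 dB
SPL2 = 95.8 - 14.6152 = 81.185 dB


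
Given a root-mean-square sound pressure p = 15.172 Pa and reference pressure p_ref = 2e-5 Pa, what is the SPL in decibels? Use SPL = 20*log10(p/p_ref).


p / p_ref = 15.172 / 2e-5 = 758600
SPL = 20 * log10(758600) = 117.6 dB


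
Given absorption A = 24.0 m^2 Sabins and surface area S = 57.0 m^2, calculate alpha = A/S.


Absorption coefficient = absorbed power / incident power
alpha = A / S = 24.0 / 57.0 = 0.42105


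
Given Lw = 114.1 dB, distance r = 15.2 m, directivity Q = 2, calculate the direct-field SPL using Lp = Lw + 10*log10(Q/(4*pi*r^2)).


4*pi*r^2 = 4*pi*15.2^2 = 2903.33 m^2
Q / (4*pi*r^2) = 2 / 2903.33 = 0.000688864
Lp = 114.1 + 10*log10(0.000688864) = 82.481 dB


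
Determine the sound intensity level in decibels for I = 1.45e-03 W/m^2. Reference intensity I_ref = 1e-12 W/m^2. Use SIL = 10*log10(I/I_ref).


I / I_ref = 1.45e-03 / 1e-12 = 1.45e+09
SIL = 10 * log10(1.45e+09) = 91.614 dB


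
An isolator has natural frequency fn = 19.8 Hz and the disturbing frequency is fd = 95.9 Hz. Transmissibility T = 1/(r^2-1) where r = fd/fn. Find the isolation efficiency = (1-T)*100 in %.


r = 95.9 / 19.8 = 4.84343
r^2 - 1 = 4.84343^2 - 1 = 22.4588
T = 1/22.4588 = 0.044526
Efficiency = (1 - 0.044526)*100 = 95.547 %


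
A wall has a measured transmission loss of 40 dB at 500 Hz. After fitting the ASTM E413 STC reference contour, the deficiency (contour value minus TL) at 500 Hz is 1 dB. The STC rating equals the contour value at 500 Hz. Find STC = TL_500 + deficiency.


By ASTM E413, STC = value of the fitted reference contour at 500 Hz.
Contour value at 500 Hz = TL_500 + deficiency = 40 + 1 = 41
STC = 41


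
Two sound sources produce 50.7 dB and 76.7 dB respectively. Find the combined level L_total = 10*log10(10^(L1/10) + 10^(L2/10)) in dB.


10^(50.7/10) = 117490
10^(76.7/10) = 4.67735e+07
Sum = 117490 + 4.67735e+07 = 4.6891e+07
L_total = 10*log10(4.6891e+07) = 76.711 dB


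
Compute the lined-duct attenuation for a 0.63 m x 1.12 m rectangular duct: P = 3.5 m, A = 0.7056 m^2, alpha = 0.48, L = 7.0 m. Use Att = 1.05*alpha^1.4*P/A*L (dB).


alpha^1.4 = 0.48^1.4 = 0.35788
Attenuation rate = 1.05 * alpha^1.4 * P / A
= 1.05 * 0.35788 * 3.5 / 0.7056 = 1.86396 dB/m
Total Att = 1.86396 * 7.0 = 13.048 dB


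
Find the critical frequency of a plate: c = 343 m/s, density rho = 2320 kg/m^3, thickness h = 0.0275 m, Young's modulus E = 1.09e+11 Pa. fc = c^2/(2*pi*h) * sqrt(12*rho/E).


12*rho/E = 12*2320/1.09e+11 = 2.55413e-07
sqrt(12*rho/E) = sqrt(2.55413e-07) = 0.000505384
c^2/(2*pi*h) = 343^2/(2*pi*0.0275) = 680888
fc = 680888 * 0.000505384 = 344.11 Hz


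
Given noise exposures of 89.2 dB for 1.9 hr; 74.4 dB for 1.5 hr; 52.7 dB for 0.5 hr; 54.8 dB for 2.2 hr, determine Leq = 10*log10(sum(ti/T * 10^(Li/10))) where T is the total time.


T_total = 1.9 + 1.5 + 0.5 + 2.2 = 6.1 hr
(1.9/6.1) * 10^(89.2/10) = 2.59074e+08
(1.5/6.1) * 10^(74.4/10) = 6.77269e+06
(0.5/6.1) * 10^(52.7/10) = 15263
(2.2/6.1) * 10^(54.8/10) = 108916
Sum = 2.59074e+08 + 6.77269e+06 + 15263 + 108916 = 2.65971e+08
Leq = 10*log10(2.65971e+08) = 84.248 dB


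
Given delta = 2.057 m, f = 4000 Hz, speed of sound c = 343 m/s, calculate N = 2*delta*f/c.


N = 2*delta*f/c = 2*delta/lambda, where lambda = c/f
lambda = 343 / 4000 = 0.08575 m
N = 2 * 2.057 / 0.08575 = 47.977


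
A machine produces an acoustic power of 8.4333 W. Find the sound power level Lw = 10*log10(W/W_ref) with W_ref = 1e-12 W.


W / W_ref = 8.4333 / 1e-12 = 8.4333e+12
Lw = 10 * log10(8.4333e+12) = 129.26 dB


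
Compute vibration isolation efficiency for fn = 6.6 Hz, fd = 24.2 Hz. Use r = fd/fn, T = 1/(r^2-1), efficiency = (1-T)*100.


r = 24.2 / 6.6 = 3.66667
r^2 - 1 = 3.66667^2 - 1 = 12.4445
T = 1/12.4445 = 0.0803568
Efficiency = (1 - 0.0803568)*100 = 91.964 %


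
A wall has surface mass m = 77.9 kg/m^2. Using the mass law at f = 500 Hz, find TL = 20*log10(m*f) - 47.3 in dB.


m * f = 77.9 * 500 = 38950
20*log10(38950) = 91.8101 dB
TL = 91.8101 - 47.3 = 44.51 dB


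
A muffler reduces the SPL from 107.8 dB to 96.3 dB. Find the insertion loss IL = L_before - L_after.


Insertion loss = SPL without muffler - SPL with muffler
IL = 107.8 - 96.3 = 11.5 dB


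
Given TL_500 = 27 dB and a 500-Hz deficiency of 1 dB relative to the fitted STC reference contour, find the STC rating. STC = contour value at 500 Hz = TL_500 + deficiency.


By ASTM E413, STC = value of the fitted reference contour at 500 Hz.
Contour value at 500 Hz = TL_500 + deficiency = 27 + 1 = 28
STC = 28


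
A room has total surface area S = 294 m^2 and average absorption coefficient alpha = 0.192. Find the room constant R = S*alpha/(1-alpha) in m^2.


R = 294 * 0.192 / (1 - 0.192) = 69.861 m^2


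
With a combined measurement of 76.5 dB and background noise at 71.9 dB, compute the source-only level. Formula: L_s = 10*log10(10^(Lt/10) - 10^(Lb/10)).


10^(76.5/10) = 4.46684e+07
10^(71.9/10) = 1.54882e+07
Difference = 4.46684e+07 - 1.54882e+07 = 2.91802e+07
L_source = 10*log10(2.91802e+07) = 74.651 dB


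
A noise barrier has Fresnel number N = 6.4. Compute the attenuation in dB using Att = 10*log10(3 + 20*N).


3 + 20*N = 3 + 20*6.4 = 131
Att = 10*log10(131) = 21.173 dB


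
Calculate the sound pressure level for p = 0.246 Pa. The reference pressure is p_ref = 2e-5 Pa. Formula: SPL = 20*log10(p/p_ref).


p / p_ref = 0.246 / 2e-5 = 12300
SPL = 20 * log10(12300) = 81.798 dB


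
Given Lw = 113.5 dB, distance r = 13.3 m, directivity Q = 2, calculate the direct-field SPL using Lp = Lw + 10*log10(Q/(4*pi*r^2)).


4*pi*r^2 = 4*pi*13.3^2 = 2222.87 m^2
Q / (4*pi*r^2) = 2 / 2222.87 = 0.000899738
Lp = 113.5 + 10*log10(0.000899738) = 83.041 dB


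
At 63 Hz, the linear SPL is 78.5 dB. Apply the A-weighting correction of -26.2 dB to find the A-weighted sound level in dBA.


A-weighting table: 63 Hz -> -26.2 dB correction
SPL_A = SPL + correction = 78.5 + (-26.2) = 52.3 dBA


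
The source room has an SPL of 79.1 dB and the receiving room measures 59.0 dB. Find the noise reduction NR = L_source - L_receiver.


NR = L_source - L_receiver (difference between source and receiving room levels)
NR = 79.1 - 59.0 = 20.1 dB


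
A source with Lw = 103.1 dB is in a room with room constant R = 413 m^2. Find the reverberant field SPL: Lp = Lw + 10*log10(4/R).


4/R = 4/413 = 0.00968523
Lp = 103.1 + 10*log10(0.00968523) = 82.961 dB


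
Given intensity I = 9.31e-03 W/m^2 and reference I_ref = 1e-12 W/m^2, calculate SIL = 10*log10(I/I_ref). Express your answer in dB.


I / I_ref = 9.31e-03 / 1e-12 = 9.31e+09
SIL = 10 * log10(9.31e+09) = 99.689 dB


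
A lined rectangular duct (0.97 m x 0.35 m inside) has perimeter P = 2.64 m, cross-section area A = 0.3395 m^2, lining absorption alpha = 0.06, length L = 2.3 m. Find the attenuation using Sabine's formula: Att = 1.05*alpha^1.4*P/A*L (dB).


alpha^1.4 = 0.06^1.4 = 0.0194721
Attenuation rate = 1.05 * alpha^1.4 * P / A
= 1.05 * 0.0194721 * 2.64 / 0.3395 = 0.158989 dB/m
Total Att = 0.158989 * 2.3 = 0.36567 dB


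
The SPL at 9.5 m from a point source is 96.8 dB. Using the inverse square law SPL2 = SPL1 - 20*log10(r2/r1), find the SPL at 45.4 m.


r2/r1 = 45.4/9.5 = 4.77895
Correction = 20*log10(4.77895) = 13.5866 dB
SPL2 = 96.8 - 13.5866 = 83.213 dB


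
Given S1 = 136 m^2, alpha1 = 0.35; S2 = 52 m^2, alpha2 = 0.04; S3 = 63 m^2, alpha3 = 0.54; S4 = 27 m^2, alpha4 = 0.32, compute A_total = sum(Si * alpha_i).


136 * 0.35 = 47.6
52 * 0.04 = 2.08
63 * 0.54 = 34.02
27 * 0.32 = 8.64
A_total = 47.6 + 2.08 + 34.02 + 8.64 = 92.34 m^2


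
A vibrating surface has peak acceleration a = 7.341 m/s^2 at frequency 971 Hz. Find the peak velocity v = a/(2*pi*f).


omega = 2*pi*f = 2*pi*971 = 6100.97 rad/s
v = a / omega = 7.341 / 6100.97 = 0.0012033 m/s


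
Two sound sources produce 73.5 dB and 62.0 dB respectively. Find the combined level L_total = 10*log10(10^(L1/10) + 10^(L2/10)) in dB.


10^(73.5/10) = 2.23872e+07
10^(62.0/10) = 1.58489e+06
Sum = 2.23872e+07 + 1.58489e+06 = 2.39721e+07
L_total = 10*log10(2.39721e+07) = 73.797 dB


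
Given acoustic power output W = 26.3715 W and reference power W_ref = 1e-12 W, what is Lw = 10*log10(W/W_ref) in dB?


W / W_ref = 26.3715 / 1e-12 = 2.63715e+13
Lw = 10 * log10(2.63715e+13) = 134.21 dB


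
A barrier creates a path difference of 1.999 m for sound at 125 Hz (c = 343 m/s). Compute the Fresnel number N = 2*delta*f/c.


N = 2*delta*f/c = 2*delta/lambda, where lambda = c/f
lambda = 343 / 125 = 2.744 m
N = 2 * 1.999 / 2.744 = 1.457


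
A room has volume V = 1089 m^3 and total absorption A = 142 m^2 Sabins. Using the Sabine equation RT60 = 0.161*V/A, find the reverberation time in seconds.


RT60 = 0.161 * 1089 / 142 = 1.2347 s


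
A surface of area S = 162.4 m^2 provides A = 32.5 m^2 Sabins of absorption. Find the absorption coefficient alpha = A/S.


Absorption coefficient = absorbed power / incident power
alpha = A / S = 32.5 / 162.4 = 0.20012


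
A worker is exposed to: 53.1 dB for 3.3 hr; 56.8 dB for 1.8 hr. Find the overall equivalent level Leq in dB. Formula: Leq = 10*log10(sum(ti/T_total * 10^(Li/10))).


T_total = 3.3 + 1.8 = 5.1 hr
(3.3/5.1) * 10^(53.1/10) = 132112
(1.8/5.1) * 10^(56.8/10) = 168928
Sum = 132112 + 168928 = 301040
Leq = 10*log10(301040) = 54.786 dB


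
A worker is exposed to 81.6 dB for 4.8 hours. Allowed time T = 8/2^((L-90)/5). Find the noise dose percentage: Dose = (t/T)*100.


T_allowed = 8 / 2^((81.6 - 90)/5) = 25.6342 hr
Dose = 4.8 / 25.6342 * 100 = 18.725 %


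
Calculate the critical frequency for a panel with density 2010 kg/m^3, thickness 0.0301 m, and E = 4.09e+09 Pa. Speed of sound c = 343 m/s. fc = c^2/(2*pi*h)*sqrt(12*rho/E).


12*rho/E = 12*2010/4.09e+09 = 5.89731e-06
sqrt(12*rho/E) = sqrt(5.89731e-06) = 0.00242844
c^2/(2*pi*h) = 343^2/(2*pi*0.0301) = 622074
fc = 622074 * 0.00242844 = 1510.7 Hz


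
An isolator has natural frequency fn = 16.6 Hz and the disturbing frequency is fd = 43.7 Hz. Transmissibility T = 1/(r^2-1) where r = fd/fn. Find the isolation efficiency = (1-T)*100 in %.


r = 43.7 / 16.6 = 2.63253
r^2 - 1 = 2.63253^2 - 1 = 5.93021
T = 1/5.93021 = 0.168628
Efficiency = (1 - 0.168628)*100 = 83.137 %


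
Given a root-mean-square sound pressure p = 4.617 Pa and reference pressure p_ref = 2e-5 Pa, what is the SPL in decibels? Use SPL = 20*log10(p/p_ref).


p / p_ref = 4.617 / 2e-5 = 230850
SPL = 20 * log10(230850) = 107.27 dB


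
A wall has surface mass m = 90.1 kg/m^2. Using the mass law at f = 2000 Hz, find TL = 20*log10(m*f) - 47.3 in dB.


m * f = 90.1 * 2000 = 180200
20*log10(180200) = 105.115 dB
TL = 105.115 - 47.3 = 57.815 dB


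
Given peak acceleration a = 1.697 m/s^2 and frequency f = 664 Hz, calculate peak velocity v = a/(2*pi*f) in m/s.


omega = 2*pi*f = 2*pi*664 = 4172.04 rad/s
v = a / omega = 1.697 / 4172.04 = 0.00040676 m/s


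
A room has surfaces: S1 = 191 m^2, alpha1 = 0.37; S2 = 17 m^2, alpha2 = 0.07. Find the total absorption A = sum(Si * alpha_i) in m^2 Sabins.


191 * 0.37 = 70.67
17 * 0.07 = 1.19
A_total = 70.67 + 1.19 = 71.86 m^2


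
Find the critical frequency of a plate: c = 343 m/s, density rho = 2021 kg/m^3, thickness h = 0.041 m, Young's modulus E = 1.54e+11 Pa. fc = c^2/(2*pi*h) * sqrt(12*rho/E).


12*rho/E = 12*2021/1.54e+11 = 1.57481e-07
sqrt(12*rho/E) = sqrt(1.57481e-07) = 0.000396839
c^2/(2*pi*h) = 343^2/(2*pi*0.041) = 456693
fc = 456693 * 0.000396839 = 181.23 Hz


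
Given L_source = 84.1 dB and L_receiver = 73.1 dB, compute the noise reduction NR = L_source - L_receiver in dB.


NR = L_source - L_receiver (difference between source and receiving room levels)
NR = 84.1 - 73.1 = 11 dB


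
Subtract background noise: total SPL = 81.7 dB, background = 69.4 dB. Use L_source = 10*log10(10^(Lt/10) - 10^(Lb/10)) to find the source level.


10^(81.7/10) = 1.47911e+08
10^(69.4/10) = 8.70964e+06
Difference = 1.47911e+08 - 8.70964e+06 = 1.39201e+08
L_source = 10*log10(1.39201e+08) = 81.436 dB


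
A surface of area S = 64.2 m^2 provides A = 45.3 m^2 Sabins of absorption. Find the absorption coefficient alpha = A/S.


Absorption coefficient = absorbed power / incident power
alpha = A / S = 45.3 / 64.2 = 0.70561


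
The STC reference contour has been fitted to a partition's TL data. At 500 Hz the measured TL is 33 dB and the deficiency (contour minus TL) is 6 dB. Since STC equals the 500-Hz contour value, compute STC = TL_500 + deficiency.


By ASTM E413, STC = value of the fitted reference contour at 500 Hz.
Contour value at 500 Hz = TL_500 + deficiency = 33 + 6 = 39
STC = 39


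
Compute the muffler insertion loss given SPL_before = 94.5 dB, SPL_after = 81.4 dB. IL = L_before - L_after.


Insertion loss = SPL without muffler - SPL with muffler
IL = 94.5 - 81.4 = 13.1 dB


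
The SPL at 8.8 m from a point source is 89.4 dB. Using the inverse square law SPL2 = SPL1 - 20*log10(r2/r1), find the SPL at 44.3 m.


r2/r1 = 44.3/8.8 = 5.03409
Correction = 20*log10(5.03409) = 14.0384 dB
SPL2 = 89.4 - 14.0384 = 75.362 dB


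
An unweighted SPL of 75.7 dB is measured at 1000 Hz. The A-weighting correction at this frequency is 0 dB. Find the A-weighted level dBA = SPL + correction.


A-weighting table: 1000 Hz -> 0 dB correction
SPL_A = SPL + correction = 75.7 + (0) = 75.7 dBA


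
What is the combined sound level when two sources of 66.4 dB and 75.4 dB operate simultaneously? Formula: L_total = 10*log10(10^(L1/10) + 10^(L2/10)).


10^(66.4/10) = 4.36516e+06
10^(75.4/10) = 3.46737e+07
Sum = 4.36516e+06 + 3.46737e+07 = 3.90389e+07
L_total = 10*log10(3.90389e+07) = 75.915 dB


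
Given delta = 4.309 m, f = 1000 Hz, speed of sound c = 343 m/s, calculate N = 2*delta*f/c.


N = 2*delta*f/c = 2*delta/lambda, where lambda = c/f
lambda = 343 / 1000 = 0.343 m
N = 2 * 4.309 / 0.343 = 25.125


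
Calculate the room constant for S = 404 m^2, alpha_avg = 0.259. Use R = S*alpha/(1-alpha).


R = 404 * 0.259 / (1 - 0.259) = 141.21 m^2


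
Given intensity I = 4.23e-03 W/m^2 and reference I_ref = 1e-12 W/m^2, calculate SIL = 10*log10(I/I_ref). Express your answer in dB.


I / I_ref = 4.23e-03 / 1e-12 = 4.23e+09
SIL = 10 * log10(4.23e+09) = 96.263 dB


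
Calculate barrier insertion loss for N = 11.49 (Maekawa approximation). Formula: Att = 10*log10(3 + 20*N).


3 + 20*N = 3 + 20*11.49 = 232.8
Att = 10*log10(232.8) = 23.67 dB


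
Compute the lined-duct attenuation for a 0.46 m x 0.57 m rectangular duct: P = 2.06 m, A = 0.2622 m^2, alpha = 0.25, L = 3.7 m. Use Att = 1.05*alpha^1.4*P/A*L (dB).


alpha^1.4 = 0.25^1.4 = 0.143587
Attenuation rate = 1.05 * alpha^1.4 * P / A
= 1.05 * 0.143587 * 2.06 / 0.2622 = 1.18451 dB/m
Total Att = 1.18451 * 3.7 = 4.3827 dB


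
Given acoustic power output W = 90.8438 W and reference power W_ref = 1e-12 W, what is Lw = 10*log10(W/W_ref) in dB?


W / W_ref = 90.8438 / 1e-12 = 9.08438e+13
Lw = 10 * log10(9.08438e+13) = 139.58 dB


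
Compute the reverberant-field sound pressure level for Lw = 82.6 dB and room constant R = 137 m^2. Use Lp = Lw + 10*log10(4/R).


4/R = 4/137 = 0.0291971
Lp = 82.6 + 10*log10(0.0291971) = 67.253 dB


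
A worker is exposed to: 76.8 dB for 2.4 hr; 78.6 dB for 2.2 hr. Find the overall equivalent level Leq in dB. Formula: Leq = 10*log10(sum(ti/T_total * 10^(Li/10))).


T_total = 2.4 + 2.2 = 4.6 hr
(2.4/4.6) * 10^(76.8/10) = 2.4972e+07
(2.2/4.6) * 10^(78.6/10) = 3.46469e+07
Sum = 2.4972e+07 + 3.46469e+07 = 5.96189e+07
Leq = 10*log10(5.96189e+07) = 77.754 dB


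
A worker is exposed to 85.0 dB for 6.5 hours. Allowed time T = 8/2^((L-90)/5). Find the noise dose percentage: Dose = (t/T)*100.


T_allowed = 8 / 2^((85.0 - 90)/5) = 16 hr
Dose = 6.5 / 16 * 100 = 40.625 %


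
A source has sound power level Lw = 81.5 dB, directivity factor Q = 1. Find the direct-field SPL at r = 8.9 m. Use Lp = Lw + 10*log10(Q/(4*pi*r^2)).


4*pi*r^2 = 4*pi*8.9^2 = 995.382 m^2
Q / (4*pi*r^2) = 1 / 995.382 = 0.00100464
Lp = 81.5 + 10*log10(0.00100464) = 51.52 dB


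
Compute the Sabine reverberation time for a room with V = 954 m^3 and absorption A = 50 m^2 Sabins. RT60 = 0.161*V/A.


RT60 = 0.161 * 954 / 50 = 3.0719 s


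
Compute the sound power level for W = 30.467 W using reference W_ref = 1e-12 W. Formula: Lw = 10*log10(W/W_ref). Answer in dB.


W / W_ref = 30.467 / 1e-12 = 3.0467e+13
Lw = 10 * log10(3.0467e+13) = 134.84 dB


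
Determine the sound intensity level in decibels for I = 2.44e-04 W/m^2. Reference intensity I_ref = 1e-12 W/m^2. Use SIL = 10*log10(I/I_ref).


I / I_ref = 2.44e-04 / 1e-12 = 2.44e+08
SIL = 10 * log10(2.44e+08) = 83.874 dB


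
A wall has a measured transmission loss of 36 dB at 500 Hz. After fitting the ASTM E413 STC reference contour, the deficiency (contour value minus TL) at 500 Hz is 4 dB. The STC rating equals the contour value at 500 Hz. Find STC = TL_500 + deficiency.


By ASTM E413, STC = value of the fitted reference contour at 500 Hz.
Contour value at 500 Hz = TL_500 + deficiency = 36 + 4 = 40
STC = 40


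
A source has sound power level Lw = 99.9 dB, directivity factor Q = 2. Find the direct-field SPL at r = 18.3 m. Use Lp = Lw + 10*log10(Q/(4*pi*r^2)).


4*pi*r^2 = 4*pi*18.3^2 = 4208.35 m^2
Q / (4*pi*r^2) = 2 / 4208.35 = 0.000475246
Lp = 99.9 + 10*log10(0.000475246) = 66.669 dB


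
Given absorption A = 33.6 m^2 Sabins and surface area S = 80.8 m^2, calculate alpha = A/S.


Absorption coefficient = absorbed power / incident power
alpha = A / S = 33.6 / 80.8 = 0.41584


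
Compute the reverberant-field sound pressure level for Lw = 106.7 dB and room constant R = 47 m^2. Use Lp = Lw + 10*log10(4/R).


4/R = 4/47 = 0.0851064
Lp = 106.7 + 10*log10(0.0851064) = 96 dB


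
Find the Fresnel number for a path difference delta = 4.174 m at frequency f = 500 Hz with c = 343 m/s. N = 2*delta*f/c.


N = 2*delta*f/c = 2*delta/lambda, where lambda = c/f
lambda = 343 / 500 = 0.686 m
N = 2 * 4.174 / 0.686 = 12.169


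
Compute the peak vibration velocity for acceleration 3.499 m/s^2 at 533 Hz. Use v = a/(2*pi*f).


omega = 2*pi*f = 2*pi*533 = 3348.94 rad/s
v = a / omega = 3.499 / 3348.94 = 0.0010448 m/s


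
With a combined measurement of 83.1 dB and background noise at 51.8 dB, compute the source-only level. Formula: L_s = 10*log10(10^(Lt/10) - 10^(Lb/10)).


10^(83.1/10) = 2.04174e+08
10^(51.8/10) = 151356
Difference = 2.04174e+08 - 151356 = 2.04023e+08
L_source = 10*log10(2.04023e+08) = 83.097 dB


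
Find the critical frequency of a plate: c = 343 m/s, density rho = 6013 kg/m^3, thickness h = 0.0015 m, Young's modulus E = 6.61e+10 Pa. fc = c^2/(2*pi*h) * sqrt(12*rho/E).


12*rho/E = 12*6013/6.61e+10 = 1.09162e-06
sqrt(12*rho/E) = sqrt(1.09162e-06) = 0.00104481
c^2/(2*pi*h) = 343^2/(2*pi*0.0015) = 1.24829e+07
fc = 1.24829e+07 * 0.00104481 = 13042 Hz


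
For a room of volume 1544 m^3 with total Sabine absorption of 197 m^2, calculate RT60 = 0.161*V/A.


RT60 = 0.161 * 1544 / 197 = 1.2618 s


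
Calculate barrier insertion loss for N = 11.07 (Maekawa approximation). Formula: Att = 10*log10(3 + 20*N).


3 + 20*N = 3 + 20*11.07 = 224.4
Att = 10*log10(224.4) = 23.51 dB


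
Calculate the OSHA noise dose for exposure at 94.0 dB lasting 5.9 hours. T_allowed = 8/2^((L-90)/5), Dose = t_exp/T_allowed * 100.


T_allowed = 8 / 2^((94.0 - 90)/5) = 4.59479 hr
Dose = 5.9 / 4.59479 * 100 = 128.41 %


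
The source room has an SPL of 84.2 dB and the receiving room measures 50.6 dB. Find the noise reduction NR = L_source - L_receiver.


NR = L_source - L_receiver (difference between source and receiving room levels)
NR = 84.2 - 50.6 = 33.6 dB


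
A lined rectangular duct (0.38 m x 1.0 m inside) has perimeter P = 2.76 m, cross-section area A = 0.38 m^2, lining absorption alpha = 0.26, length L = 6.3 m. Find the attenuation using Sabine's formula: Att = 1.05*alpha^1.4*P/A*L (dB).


alpha^1.4 = 0.26^1.4 = 0.151692
Attenuation rate = 1.05 * alpha^1.4 * P / A
= 1.05 * 0.151692 * 2.76 / 0.38 = 1.15685 dB/m
Total Att = 1.15685 * 6.3 = 7.2882 dB


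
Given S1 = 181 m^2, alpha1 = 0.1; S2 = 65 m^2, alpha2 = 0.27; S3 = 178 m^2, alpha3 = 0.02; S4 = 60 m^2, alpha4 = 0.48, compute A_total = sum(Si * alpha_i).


181 * 0.1 = 18.1
65 * 0.27 = 17.55
178 * 0.02 = 3.56
60 * 0.48 = 28.8
A_total = 18.1 + 17.55 + 3.56 + 28.8 = 68.01 m^2


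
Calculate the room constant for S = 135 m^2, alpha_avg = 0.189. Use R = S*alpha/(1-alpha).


R = 135 * 0.189 / (1 - 0.189) = 31.461 m^2


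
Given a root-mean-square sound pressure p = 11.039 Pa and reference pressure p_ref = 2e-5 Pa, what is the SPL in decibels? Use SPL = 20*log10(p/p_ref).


p / p_ref = 11.039 / 2e-5 = 551950
SPL = 20 * log10(551950) = 114.84 dB


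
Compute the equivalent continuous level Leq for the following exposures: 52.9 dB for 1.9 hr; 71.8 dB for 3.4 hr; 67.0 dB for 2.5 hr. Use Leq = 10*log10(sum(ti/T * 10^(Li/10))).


T_total = 1.9 + 3.4 + 2.5 = 7.8 hr
(1.9/7.8) * 10^(52.9/10) = 47496.2
(3.4/7.8) * 10^(71.8/10) = 6.59757e+06
(2.5/7.8) * 10^(67.0/10) = 1.60637e+06
Sum = 47496.2 + 6.59757e+06 + 1.60637e+06 = 8.25144e+06
Leq = 10*log10(8.25144e+06) = 69.165 dB


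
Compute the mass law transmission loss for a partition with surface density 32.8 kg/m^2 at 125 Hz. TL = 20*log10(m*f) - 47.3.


m * f = 32.8 * 125 = 4100
20*log10(4100) = 72.2557 dB
TL = 72.2557 - 47.3 = 24.956 dB


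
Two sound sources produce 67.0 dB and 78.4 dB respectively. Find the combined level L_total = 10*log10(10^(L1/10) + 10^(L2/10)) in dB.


10^(67.0/10) = 5.01187e+06
10^(78.4/10) = 6.91831e+07
Sum = 5.01187e+06 + 6.91831e+07 = 7.4195e+07
L_total = 10*log10(7.4195e+07) = 78.704 dB


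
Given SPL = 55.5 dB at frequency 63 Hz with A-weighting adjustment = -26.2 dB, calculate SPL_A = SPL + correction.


A-weighting table: 63 Hz -> -26.2 dB correction
SPL_A = SPL + correction = 55.5 + (-26.2) = 29.3 dBA


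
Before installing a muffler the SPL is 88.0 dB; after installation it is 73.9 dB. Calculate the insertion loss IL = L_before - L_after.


Insertion loss = SPL without muffler - SPL with muffler
IL = 88.0 - 73.9 = 14.1 dB


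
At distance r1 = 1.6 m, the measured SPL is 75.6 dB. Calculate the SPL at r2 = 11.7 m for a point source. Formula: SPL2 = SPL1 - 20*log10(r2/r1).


r2/r1 = 11.7/1.6 = 7.3125
Correction = 20*log10(7.3125) = 17.2813 dB
SPL2 = 75.6 - 17.2813 = 58.319 dB


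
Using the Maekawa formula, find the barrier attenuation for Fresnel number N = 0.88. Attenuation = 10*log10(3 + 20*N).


3 + 20*N = 3 + 20*0.88 = 20.6
Att = 10*log10(20.6) = 13.139 dB


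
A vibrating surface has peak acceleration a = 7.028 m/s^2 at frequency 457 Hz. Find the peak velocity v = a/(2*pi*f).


omega = 2*pi*f = 2*pi*457 = 2871.42 rad/s
v = a / omega = 7.028 / 2871.42 = 0.0024476 m/s


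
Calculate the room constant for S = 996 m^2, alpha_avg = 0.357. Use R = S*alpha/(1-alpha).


R = 996 * 0.357 / (1 - 0.357) = 552.99 m^2


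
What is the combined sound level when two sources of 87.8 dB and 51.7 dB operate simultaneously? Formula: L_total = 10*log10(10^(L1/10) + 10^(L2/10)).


10^(87.8/10) = 6.0256e+08
10^(51.7/10) = 147911
Sum = 6.0256e+08 + 147911 = 6.02708e+08
L_total = 10*log10(6.02708e+08) = 87.801 dB


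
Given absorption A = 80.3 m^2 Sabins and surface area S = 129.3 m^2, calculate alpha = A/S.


Absorption coefficient = absorbed power / incident power
alpha = A / S = 80.3 / 129.3 = 0.62104


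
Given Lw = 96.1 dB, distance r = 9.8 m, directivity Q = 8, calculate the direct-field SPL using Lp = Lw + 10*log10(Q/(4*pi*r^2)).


4*pi*r^2 = 4*pi*9.8^2 = 1206.87 m^2
Q / (4*pi*r^2) = 8 / 1206.87 = 0.00662872
Lp = 96.1 + 10*log10(0.00662872) = 74.314 dB


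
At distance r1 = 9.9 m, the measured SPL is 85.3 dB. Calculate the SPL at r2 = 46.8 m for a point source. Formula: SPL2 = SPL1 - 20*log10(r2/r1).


r2/r1 = 46.8/9.9 = 4.72727
Correction = 20*log10(4.72727) = 13.4922 dB
SPL2 = 85.3 - 13.4922 = 71.808 dB


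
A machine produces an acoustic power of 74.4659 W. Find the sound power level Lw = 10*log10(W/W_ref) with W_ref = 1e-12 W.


W / W_ref = 74.4659 / 1e-12 = 7.44659e+13
Lw = 10 * log10(7.44659e+13) = 138.72 dB


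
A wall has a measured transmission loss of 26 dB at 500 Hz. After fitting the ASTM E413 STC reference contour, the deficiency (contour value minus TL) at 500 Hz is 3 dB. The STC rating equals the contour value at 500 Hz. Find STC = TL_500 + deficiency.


By ASTM E413, STC = value of the fitted reference contour at 500 Hz.
Contour value at 500 Hz = TL_500 + deficiency = 26 + 3 = 29
STC = 29


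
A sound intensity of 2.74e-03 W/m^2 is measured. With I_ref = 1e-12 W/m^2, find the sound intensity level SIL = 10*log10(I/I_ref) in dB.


I / I_ref = 2.74e-03 / 1e-12 = 2.74e+09
SIL = 10 * log10(2.74e+09) = 94.378 dB


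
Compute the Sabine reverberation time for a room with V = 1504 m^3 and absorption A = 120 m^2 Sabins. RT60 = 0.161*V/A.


RT60 = 0.161 * 1504 / 120 = 2.0179 s


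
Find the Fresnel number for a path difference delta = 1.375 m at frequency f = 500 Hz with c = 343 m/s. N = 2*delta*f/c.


N = 2*delta*f/c = 2*delta/lambda, where lambda = c/f
lambda = 343 / 500 = 0.686 m
N = 2 * 1.375 / 0.686 = 4.0087


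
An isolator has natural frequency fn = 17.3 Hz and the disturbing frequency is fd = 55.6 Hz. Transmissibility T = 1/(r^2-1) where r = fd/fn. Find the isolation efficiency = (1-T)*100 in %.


r = 55.6 / 17.3 = 3.21387
r^2 - 1 = 3.21387^2 - 1 = 9.32896
T = 1/9.32896 = 0.107193
Efficiency = (1 - 0.107193)*100 = 89.281 %


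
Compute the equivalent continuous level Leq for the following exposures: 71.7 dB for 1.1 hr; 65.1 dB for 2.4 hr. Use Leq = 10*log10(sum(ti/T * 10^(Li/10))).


T_total = 1.1 + 2.4 = 3.5 hr
(1.1/3.5) * 10^(71.7/10) = 4.64863e+06
(2.4/3.5) * 10^(65.1/10) = 2.21893e+06
Sum = 4.64863e+06 + 2.21893e+06 = 6.86756e+06
Leq = 10*log10(6.86756e+06) = 68.368 dB


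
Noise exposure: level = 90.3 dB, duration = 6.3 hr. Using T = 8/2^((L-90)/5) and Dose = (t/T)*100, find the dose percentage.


T_allowed = 8 / 2^((90.3 - 90)/5) = 7.67411 hr
Dose = 6.3 / 7.67411 * 100 = 82.094 %


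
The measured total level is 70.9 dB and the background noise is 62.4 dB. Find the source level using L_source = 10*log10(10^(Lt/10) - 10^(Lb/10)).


10^(70.9/10) = 1.23027e+07
10^(62.4/10) = 1.7378e+06
Difference = 1.23027e+07 - 1.7378e+06 = 1.05649e+07
L_source = 10*log10(1.05649e+07) = 70.239 dB


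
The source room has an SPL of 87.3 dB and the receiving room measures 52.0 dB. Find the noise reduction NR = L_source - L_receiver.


NR = L_source - L_receiver (difference between source and receiving room levels)
NR = 87.3 - 52.0 = 35.3 dB


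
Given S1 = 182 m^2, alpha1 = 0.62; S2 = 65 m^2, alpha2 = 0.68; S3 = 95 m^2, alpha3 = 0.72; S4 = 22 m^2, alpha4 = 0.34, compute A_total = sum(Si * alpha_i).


182 * 0.62 = 112.84
65 * 0.68 = 44.2
95 * 0.72 = 68.4
22 * 0.34 = 7.48
A_total = 112.84 + 44.2 + 68.4 + 7.48 = 232.92 m^2


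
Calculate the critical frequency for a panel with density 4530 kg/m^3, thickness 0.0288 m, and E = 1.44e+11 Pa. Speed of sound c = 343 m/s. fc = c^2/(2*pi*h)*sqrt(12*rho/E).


12*rho/E = 12*4530/1.44e+11 = 3.775e-07
sqrt(12*rho/E) = sqrt(3.775e-07) = 0.00061441
c^2/(2*pi*h) = 343^2/(2*pi*0.0288) = 650153
fc = 650153 * 0.00061441 = 399.46 Hz


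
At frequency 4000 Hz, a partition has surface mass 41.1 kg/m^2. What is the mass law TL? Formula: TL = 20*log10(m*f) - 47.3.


m * f = 41.1 * 4000 = 164400
20*log10(164400) = 104.318 dB
TL = 104.318 - 47.3 = 57.018 dB


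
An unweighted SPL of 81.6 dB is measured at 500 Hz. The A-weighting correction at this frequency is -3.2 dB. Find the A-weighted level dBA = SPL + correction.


A-weighting table: 500 Hz -> -3.2 dB correction
SPL_A = SPL + correction = 81.6 + (-3.2) = 78.4 dBA


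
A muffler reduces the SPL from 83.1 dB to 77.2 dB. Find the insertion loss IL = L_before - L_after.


Insertion loss = SPL without muffler - SPL with muffler
IL = 83.1 - 77.2 = 5.9 dB


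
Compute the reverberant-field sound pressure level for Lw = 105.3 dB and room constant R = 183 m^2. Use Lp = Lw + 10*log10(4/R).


4/R = 4/183 = 0.0218579
Lp = 105.3 + 10*log10(0.0218579) = 88.696 dB


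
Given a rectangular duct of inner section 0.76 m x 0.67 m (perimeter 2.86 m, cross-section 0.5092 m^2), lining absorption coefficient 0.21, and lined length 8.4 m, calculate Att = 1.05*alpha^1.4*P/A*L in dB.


alpha^1.4 = 0.21^1.4 = 0.112488
Attenuation rate = 1.05 * alpha^1.4 * P / A
= 1.05 * 0.112488 * 2.86 / 0.5092 = 0.663396 dB/m
Total Att = 0.663396 * 8.4 = 5.5725 dB


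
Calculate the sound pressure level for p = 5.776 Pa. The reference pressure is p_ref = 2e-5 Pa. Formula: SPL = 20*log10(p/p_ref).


p / p_ref = 5.776 / 2e-5 = 288800
SPL = 20 * log10(288800) = 109.21 dB


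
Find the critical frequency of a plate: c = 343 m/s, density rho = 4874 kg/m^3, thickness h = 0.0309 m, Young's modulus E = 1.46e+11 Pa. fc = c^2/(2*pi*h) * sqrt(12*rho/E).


12*rho/E = 12*4874/1.46e+11 = 4.00603e-07
sqrt(12*rho/E) = sqrt(4.00603e-07) = 0.000632932
c^2/(2*pi*h) = 343^2/(2*pi*0.0309) = 605968
fc = 605968 * 0.000632932 = 383.54 Hz


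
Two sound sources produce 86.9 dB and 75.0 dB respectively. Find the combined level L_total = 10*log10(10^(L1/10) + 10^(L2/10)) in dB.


10^(86.9/10) = 4.89779e+08
10^(75.0/10) = 3.16228e+07
Sum = 4.89779e+08 + 3.16228e+07 = 5.21402e+08
L_total = 10*log10(5.21402e+08) = 87.172 dB


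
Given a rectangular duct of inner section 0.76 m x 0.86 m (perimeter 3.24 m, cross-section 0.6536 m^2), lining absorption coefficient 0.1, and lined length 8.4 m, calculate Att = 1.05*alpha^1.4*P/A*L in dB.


alpha^1.4 = 0.1^1.4 = 0.0398107
Attenuation rate = 1.05 * alpha^1.4 * P / A
= 1.05 * 0.0398107 * 3.24 / 0.6536 = 0.207215 dB/m
Total Att = 0.207215 * 8.4 = 1.7406 dB


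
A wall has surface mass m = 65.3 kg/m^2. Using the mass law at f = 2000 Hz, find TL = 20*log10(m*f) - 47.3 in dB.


m * f = 65.3 * 2000 = 130600
20*log10(130600) = 102.319 dB
TL = 102.319 - 47.3 = 55.019 dB


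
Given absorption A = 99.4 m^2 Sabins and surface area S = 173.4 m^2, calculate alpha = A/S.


Absorption coefficient = absorbed power / incident power
alpha = A / S = 99.4 / 173.4 = 0.57324


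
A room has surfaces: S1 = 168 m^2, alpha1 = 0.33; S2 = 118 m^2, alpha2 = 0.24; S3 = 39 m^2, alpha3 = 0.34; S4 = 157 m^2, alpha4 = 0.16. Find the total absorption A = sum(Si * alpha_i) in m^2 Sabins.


168 * 0.33 = 55.44
118 * 0.24 = 28.32
39 * 0.34 = 13.26
157 * 0.16 = 25.12
A_total = 55.44 + 28.32 + 13.26 + 25.12 = 122.14 m^2


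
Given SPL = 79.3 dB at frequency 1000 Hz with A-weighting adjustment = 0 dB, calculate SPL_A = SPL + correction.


A-weighting table: 1000 Hz -> 0 dB correction
SPL_A = SPL + correction = 79.3 + (0) = 79.3 dBA


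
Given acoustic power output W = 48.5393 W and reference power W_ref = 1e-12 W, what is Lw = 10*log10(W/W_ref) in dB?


W / W_ref = 48.5393 / 1e-12 = 4.85393e+13
Lw = 10 * log10(4.85393e+13) = 136.86 dB


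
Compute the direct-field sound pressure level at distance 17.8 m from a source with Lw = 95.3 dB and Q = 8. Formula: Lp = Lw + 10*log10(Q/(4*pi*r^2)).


4*pi*r^2 = 4*pi*17.8^2 = 3981.53 m^2
Q / (4*pi*r^2) = 8 / 3981.53 = 0.00200928
Lp = 95.3 + 10*log10(0.00200928) = 68.33 dB


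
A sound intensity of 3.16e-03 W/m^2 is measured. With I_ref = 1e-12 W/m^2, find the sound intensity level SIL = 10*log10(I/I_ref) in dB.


I / I_ref = 3.16e-03 / 1e-12 = 3.16e+09
SIL = 10 * log10(3.16e+09) = 94.997 dB


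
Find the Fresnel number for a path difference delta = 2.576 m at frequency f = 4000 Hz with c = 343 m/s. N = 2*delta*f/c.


N = 2*delta*f/c = 2*delta/lambda, where lambda = c/f
lambda = 343 / 4000 = 0.08575 m
N = 2 * 2.576 / 0.08575 = 60.082


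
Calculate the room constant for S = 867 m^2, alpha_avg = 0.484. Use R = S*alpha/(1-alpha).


R = 867 * 0.484 / (1 - 0.484) = 813.23 m^2


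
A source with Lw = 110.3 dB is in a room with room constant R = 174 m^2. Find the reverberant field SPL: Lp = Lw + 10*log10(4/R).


4/R = 4/174 = 0.0229885
Lp = 110.3 + 10*log10(0.0229885) = 93.915 dB


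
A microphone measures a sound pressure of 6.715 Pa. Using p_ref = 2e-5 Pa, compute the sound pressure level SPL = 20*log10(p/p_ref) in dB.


p / p_ref = 6.715 / 2e-5 = 335750
SPL = 20 * log10(335750) = 110.52 dB


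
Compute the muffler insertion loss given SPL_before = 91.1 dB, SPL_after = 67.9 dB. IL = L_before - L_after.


Insertion loss = SPL without muffler - SPL with muffler
IL = 91.1 - 67.9 = 23.2 dB


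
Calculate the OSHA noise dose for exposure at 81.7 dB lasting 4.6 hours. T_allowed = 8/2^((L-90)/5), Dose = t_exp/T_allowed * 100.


T_allowed = 8 / 2^((81.7 - 90)/5) = 25.2813 hr
Dose = 4.6 / 25.2813 * 100 = 18.195 %


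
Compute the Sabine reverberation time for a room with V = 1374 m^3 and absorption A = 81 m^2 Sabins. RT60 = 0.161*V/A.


RT60 = 0.161 * 1374 / 81 = 2.731 s


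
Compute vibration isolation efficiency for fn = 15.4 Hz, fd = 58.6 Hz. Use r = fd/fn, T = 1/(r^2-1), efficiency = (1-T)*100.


r = 58.6 / 15.4 = 3.80519
r^2 - 1 = 3.80519^2 - 1 = 13.4795
T = 1/13.4795 = 0.0741867
Efficiency = (1 - 0.0741867)*100 = 92.581 %


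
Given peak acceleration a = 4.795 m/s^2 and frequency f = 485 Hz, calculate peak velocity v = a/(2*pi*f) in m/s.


omega = 2*pi*f = 2*pi*485 = 3047.34 rad/s
v = a / omega = 4.795 / 3047.34 = 0.0015735 m/s


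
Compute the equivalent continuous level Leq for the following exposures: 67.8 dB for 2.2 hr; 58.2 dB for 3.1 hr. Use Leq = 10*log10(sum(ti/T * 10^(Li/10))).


T_total = 2.2 + 3.1 = 5.3 hr
(2.2/5.3) * 10^(67.8/10) = 2.50119e+06
(3.1/5.3) * 10^(58.2/10) = 386443
Sum = 2.50119e+06 + 386443 = 2.88763e+06
Leq = 10*log10(2.88763e+06) = 64.605 dB


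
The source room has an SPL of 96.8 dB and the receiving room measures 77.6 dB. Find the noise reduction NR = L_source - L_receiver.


NR = L_source - L_receiver (difference between source and receiving room levels)
NR = 96.8 - 77.6 = 19.2 dB


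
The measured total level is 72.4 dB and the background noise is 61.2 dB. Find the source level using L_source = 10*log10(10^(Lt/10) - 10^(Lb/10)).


10^(72.4/10) = 1.7378e+07
10^(61.2/10) = 1.31826e+06
Difference = 1.7378e+07 - 1.31826e+06 = 1.60597e+07
L_source = 10*log10(1.60597e+07) = 72.057 dB


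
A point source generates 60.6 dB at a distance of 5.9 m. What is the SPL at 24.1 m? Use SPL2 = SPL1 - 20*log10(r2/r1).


r2/r1 = 24.1/5.9 = 4.08475
Correction = 20*log10(4.08475) = 12.2233 dB
SPL2 = 60.6 - 12.2233 = 48.377 dB


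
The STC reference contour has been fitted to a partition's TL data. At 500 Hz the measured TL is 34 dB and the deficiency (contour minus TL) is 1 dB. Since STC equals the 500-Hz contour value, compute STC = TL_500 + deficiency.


By ASTM E413, STC = value of the fitted reference contour at 500 Hz.
Contour value at 500 Hz = TL_500 + deficiency = 34 + 1 = 35
STC = 35


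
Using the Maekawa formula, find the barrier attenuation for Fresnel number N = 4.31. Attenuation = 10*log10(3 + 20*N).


3 + 20*N = 3 + 20*4.31 = 89.2
Att = 10*log10(89.2) = 19.504 dB


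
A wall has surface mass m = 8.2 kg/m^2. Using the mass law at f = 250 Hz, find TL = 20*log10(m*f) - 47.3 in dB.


m * f = 8.2 * 250 = 2050
20*log10(2050) = 66.2351 dB
TL = 66.2351 - 47.3 = 18.935 dB


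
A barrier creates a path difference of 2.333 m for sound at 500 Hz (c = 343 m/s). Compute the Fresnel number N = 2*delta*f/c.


N = 2*delta*f/c = 2*delta/lambda, where lambda = c/f
lambda = 343 / 500 = 0.686 m
N = 2 * 2.333 / 0.686 = 6.8017


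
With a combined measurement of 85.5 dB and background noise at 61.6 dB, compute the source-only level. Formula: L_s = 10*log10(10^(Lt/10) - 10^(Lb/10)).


10^(85.5/10) = 3.54813e+08
10^(61.6/10) = 1.44544e+06
Difference = 3.54813e+08 - 1.44544e+06 = 3.53368e+08
L_source = 10*log10(3.53368e+08) = 85.482 dB


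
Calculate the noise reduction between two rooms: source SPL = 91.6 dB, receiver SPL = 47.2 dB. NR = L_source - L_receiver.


NR = L_source - L_receiver (difference between source and receiving room levels)
NR = 91.6 - 47.2 = 44.4 dB


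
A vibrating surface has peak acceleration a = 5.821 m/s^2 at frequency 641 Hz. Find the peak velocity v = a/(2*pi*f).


omega = 2*pi*f = 2*pi*641 = 4027.52 rad/s
v = a / omega = 5.821 / 4027.52 = 0.0014453 m/s


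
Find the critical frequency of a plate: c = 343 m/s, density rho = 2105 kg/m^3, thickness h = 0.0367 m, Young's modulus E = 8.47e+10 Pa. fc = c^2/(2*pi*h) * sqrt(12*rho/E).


12*rho/E = 12*2105/8.47e+10 = 2.98229e-07
sqrt(12*rho/E) = sqrt(2.98229e-07) = 0.000546103
c^2/(2*pi*h) = 343^2/(2*pi*0.0367) = 510202
fc = 510202 * 0.000546103 = 278.62 Hz


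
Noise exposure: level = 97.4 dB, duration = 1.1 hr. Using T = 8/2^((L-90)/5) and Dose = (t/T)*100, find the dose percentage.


T_allowed = 8 / 2^((97.4 - 90)/5) = 2.86791 hr
Dose = 1.1 / 2.86791 * 100 = 38.355 %


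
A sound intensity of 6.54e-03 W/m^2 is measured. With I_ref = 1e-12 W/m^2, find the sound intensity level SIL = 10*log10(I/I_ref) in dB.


I / I_ref = 6.54e-03 / 1e-12 = 6.54e+09
SIL = 10 * log10(6.54e+09) = 98.156 dB


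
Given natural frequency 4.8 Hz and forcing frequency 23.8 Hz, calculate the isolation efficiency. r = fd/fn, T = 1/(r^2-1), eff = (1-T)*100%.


r = 23.8 / 4.8 = 4.95833
r^2 - 1 = 4.95833^2 - 1 = 23.585
T = 1/23.585 = 0.0423998
Efficiency = (1 - 0.0423998)*100 = 95.76 %


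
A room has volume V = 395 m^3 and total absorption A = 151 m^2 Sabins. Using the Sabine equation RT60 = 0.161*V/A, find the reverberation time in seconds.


RT60 = 0.161 * 395 / 151 = 0.42116 s
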